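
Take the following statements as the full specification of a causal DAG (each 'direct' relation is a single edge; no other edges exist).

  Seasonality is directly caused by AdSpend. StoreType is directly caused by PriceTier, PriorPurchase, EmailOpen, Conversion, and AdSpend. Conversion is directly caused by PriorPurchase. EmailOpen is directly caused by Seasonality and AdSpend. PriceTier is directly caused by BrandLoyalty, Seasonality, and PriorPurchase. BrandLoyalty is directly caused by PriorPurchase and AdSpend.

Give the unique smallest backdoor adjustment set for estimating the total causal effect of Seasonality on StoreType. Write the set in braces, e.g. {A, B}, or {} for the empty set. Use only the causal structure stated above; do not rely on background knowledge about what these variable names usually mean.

Variables eligible for adjustment (non-descendants of Seasonality, excluding Seasonality and StoreType): {AdSpend, BrandLoyalty, Conversion, PriorPurchase}.
Backdoor paths from Seasonality to StoreType:
  P1: Seasonality <- AdSpend -> BrandLoyalty <- PriorPurchase -> Conversion -> StoreType
  P2: Seasonality <- AdSpend -> BrandLoyalty <- PriorPurchase -> PriceTier -> StoreType
  P3: Seasonality <- AdSpend -> BrandLoyalty <- PriorPurchase -> StoreType
  P4: Seasonality <- AdSpend -> BrandLoyalty -> PriceTier <- PriorPurchase -> Conversion -> StoreType
  P5: Seasonality <- AdSpend -> BrandLoyalty -> PriceTier <- PriorPurchase -> StoreType
  P6: Seasonality <- AdSpend -> BrandLoyalty -> PriceTier -> StoreType
  P7: Seasonality <- AdSpend -> EmailOpen -> StoreType
  P8: Seasonality <- AdSpend -> StoreType
The empty set is not sufficient: P6 (Seasonality <- AdSpend -> BrandLoyalty -> PriceTier -> StoreType) has no collider blocking it and no conditioned non-collider, so it is open.
Try {AdSpend}:
  P1: blocked at fork node AdSpend ∈ conditioning set.
  P2: blocked at fork node AdSpend ∈ conditioning set.
  P3: blocked at fork node AdSpend ∈ conditioning set.
  P4: blocked at fork node AdSpend ∈ conditioning set.
  P5: blocked at fork node AdSpend ∈ conditioning set.
  P6: blocked at fork node AdSpend ∈ conditioning set.
  P7: blocked at fork node AdSpend ∈ conditioning set.
  P8: blocked at fork node AdSpend ∈ conditioning set.
{AdSpend} contains no descendant of Seasonality and blocks every backdoor path.
No other singleton works — e.g. {PriorPurchase} leaves P6 open — so {AdSpend} is the unique smallest valid adjustment set.

{AdSpend}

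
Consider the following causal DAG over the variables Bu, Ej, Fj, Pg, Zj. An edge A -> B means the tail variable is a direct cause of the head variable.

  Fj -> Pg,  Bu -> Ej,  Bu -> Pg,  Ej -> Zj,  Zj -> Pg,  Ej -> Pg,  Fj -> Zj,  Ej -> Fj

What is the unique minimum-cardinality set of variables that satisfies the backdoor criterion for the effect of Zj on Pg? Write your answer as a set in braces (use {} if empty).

Variables eligible for adjustment (non-descendants of Zj, excluding Zj and Pg): {Bu, Ej, Fj}.
Backdoor paths from Zj to Pg:
  P1: Zj <- Ej <- Bu -> Pg
  P2: Zj <- Ej -> Fj -> Pg
  P3: Zj <- Ej -> Pg
  P4: Zj <- Fj <- Ej <- Bu -> Pg
  P5: Zj <- Fj <- Ej -> Pg
  P6: Zj <- Fj -> Pg
The empty set is not sufficient: P1 (Zj <- Ej <- Bu -> Pg) has no collider blocking it and no conditioned non-collider, so it is open.
Try {Ej, Fj}:
  P1: blocked at chain node Ej ∈ conditioning set.
  P2: blocked at fork node Ej ∈ conditioning set.
  P3: blocked at fork node Ej ∈ conditioning set.
  P4: blocked at chain node Fj ∈ conditioning set.
  P5: blocked at chain node Fj ∈ conditioning set.
  P6: blocked at fork node Fj ∈ conditioning set.
{Ej, Fj} contains no descendant of Zj and blocks every backdoor path.
Every element of {Ej, Fj} is needed (dropping Ej leaves P1 open; dropping Fj leaves P6 open), so no proper subset is valid.
Among all size-2 subsets of the eligible variables, only {Ej, Fj} blocks every backdoor path, so it is the unique smallest valid adjustment set.

{Ej, Fj}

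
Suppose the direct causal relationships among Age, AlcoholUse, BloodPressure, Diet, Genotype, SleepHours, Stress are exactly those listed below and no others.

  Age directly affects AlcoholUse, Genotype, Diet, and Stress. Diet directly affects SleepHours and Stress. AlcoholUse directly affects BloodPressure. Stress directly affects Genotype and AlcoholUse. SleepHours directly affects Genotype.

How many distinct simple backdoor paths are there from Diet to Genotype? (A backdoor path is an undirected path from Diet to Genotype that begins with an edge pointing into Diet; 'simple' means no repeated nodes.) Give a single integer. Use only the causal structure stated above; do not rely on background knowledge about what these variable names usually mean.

3

A backdoor path from Diet to Genotype is any simple undirected path whose first edge points into Diet (i.e. leaves Diet via a parent).
Parents of Diet: {Age}.
Enumerating:
  P1: Diet <- Age -> Stress -> Genotype
  P2: Diet <- Age -> AlcoholUse <- Stress -> Genotype
  P3: Diet <- Age -> Genotype
That exhausts the simple backdoor paths. Count: 3.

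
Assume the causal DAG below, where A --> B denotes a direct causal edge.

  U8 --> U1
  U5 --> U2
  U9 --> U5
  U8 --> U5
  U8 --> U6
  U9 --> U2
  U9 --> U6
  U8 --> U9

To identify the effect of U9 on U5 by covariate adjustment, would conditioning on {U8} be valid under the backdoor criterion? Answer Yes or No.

Backdoor paths from U9 to U5 (paths whose first edge points into U9):
  P1: U9 <- U8 -> U5
Condition 1 (no descendant of U9 in the set): holds — descendants of U9 are {U2, U5, U6}; none are in {U8}.
Condition 2 (every backdoor path blocked by {U8}):
  P1: blocked at fork node U8 ∈ conditioning set.
{U8} satisfies the backdoor criterion.

Yes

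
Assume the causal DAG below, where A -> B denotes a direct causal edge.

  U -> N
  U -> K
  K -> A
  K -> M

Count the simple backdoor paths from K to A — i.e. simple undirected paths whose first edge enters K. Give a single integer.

0

A backdoor path from K to A is any simple undirected path whose first edge points into K (i.e. leaves K via a parent).
Parents of K: {U}.
No simple path from any parent of K reaches A without revisiting K, so there are no backdoor paths.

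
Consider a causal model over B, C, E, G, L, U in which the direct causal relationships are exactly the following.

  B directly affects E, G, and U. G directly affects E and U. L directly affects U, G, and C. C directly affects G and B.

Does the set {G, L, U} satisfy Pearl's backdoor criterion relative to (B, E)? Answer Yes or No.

No

Backdoor paths from B to E (paths whose first edge points into B):
  P1: B <- C <- L -> G -> E
  P2: B <- C <- L -> U <- G -> E
  P3: B <- C -> G -> E
Condition 1 (no descendant of B in the set): FAILS — G and U are descendants of B.
Condition 2 (every backdoor path blocked by {G, L, U}):
  P1: blocked at fork node L ∈ conditioning set.
  P2: blocked at fork node L ∈ conditioning set.
  P3: blocked at chain node G ∈ conditioning set.
{G, L, U} does not satisfy the backdoor criterion.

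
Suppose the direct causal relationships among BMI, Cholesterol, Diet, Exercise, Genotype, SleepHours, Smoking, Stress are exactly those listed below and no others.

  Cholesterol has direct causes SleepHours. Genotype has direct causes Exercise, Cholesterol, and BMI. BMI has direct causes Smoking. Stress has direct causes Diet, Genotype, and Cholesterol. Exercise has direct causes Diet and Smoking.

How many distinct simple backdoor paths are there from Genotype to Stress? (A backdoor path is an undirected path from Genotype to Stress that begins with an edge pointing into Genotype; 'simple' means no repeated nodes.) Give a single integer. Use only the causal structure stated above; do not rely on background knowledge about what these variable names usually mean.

3

A backdoor path from Genotype to Stress is any simple undirected path whose first edge points into Genotype (i.e. leaves Genotype via a parent).
Parents of Genotype: {BMI, Cholesterol, Exercise}.
Enumerating:
  P1: Genotype <- Cholesterol -> Stress
  P2: Genotype <- BMI <- Smoking -> Exercise <- Diet -> Stress
  P3: Genotype <- Exercise <- Diet -> Stress
That exhausts the simple backdoor paths. Count: 3.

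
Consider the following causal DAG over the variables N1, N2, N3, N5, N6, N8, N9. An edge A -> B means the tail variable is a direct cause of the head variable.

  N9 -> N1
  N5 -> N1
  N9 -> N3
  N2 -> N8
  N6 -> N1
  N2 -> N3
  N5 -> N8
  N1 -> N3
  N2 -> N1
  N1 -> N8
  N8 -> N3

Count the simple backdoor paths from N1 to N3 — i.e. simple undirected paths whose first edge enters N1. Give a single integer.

A backdoor path from N1 to N3 is any simple undirected path whose first edge points into N1 (i.e. leaves N1 via a parent).
Parents of N1: {N2, N5, N6, N9}.
Enumerating:
  P1: N1 <- N5 -> N8 <- N2 -> N3
  P2: N1 <- N5 -> N8 -> N3
  P3: N1 <- N2 -> N8 -> N3
  P4: N1 <- N2 -> N3
  P5: N1 <- N9 -> N3
That exhausts the simple backdoor paths. Count: 5.

5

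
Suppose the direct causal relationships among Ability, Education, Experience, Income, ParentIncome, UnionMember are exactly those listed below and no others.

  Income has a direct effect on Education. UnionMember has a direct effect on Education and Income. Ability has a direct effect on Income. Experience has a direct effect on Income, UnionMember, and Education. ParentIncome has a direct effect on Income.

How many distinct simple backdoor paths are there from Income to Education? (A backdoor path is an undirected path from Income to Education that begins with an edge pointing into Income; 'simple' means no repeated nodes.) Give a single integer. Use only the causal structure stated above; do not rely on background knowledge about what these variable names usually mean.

4

A backdoor path from Income to Education is any simple undirected path whose first edge points into Income (i.e. leaves Income via a parent).
Parents of Income: {Ability, Experience, ParentIncome, UnionMember}.
Enumerating:
  P1: Income <- Experience -> UnionMember -> Education
  P2: Income <- Experience -> Education
  P3: Income <- UnionMember <- Experience -> Education
  P4: Income <- UnionMember -> Education
That exhausts the simple backdoor paths. Count: 4.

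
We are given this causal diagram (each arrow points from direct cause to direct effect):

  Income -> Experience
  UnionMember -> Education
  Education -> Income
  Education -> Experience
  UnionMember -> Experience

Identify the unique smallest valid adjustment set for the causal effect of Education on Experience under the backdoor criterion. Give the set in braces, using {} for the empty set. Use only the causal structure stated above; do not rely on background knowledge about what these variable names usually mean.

{UnionMember}

Variables eligible for adjustment (non-descendants of Education, excluding Education and Experience): {UnionMember}.
Backdoor paths from Education to Experience:
  P1: Education <- UnionMember -> Experience
The empty set is not sufficient: P1 (Education <- UnionMember -> Experience) has no collider blocking it and no conditioned non-collider, so it is open.
Try {UnionMember}:
  P1: blocked at fork node UnionMember ∈ conditioning set.
{UnionMember} contains no descendant of Education and blocks every backdoor path.
{UnionMember} is the unique smallest valid adjustment set.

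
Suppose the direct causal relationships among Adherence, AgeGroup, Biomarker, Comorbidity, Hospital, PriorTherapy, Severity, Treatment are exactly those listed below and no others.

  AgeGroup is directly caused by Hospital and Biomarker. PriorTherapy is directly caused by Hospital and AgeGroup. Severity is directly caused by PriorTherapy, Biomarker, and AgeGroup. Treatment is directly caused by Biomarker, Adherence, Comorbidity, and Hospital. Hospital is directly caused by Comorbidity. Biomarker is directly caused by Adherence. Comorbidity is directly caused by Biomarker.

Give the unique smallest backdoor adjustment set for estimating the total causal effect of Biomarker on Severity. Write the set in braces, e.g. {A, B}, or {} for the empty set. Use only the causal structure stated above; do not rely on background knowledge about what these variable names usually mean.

Variables eligible for adjustment (non-descendants of Biomarker, excluding Biomarker and Severity): {Adherence}.
Backdoor paths from Biomarker to Severity:
  P1: Biomarker <- Adherence -> Treatment <- Comorbidity -> Hospital -> AgeGroup -> PriorTherapy -> Severity
  P2: Biomarker <- Adherence -> Treatment <- Comorbidity -> Hospital -> AgeGroup -> Severity
  P3: Biomarker <- Adherence -> Treatment <- Comorbidity -> Hospital -> PriorTherapy <- AgeGroup -> Severity
  P4: Biomarker <- Adherence -> Treatment <- Comorbidity -> Hospital -> PriorTherapy -> Severity
  P5: Biomarker <- Adherence -> Treatment <- Hospital -> AgeGroup -> PriorTherapy -> Severity
  P6: Biomarker <- Adherence -> Treatment <- Hospital -> AgeGroup -> Severity
  P7: Biomarker <- Adherence -> Treatment <- Hospital -> PriorTherapy <- AgeGroup -> Severity
  P8: Biomarker <- Adherence -> Treatment <- Hospital -> PriorTherapy -> Severity
Each backdoor path contains an unconditioned collider, so every path is already blocked with the empty conditioning set:
  P1: blocked at collider Treatment (neither it nor any descendant is in the conditioning set).
  P2: blocked at collider Treatment (neither it nor any descendant is in the conditioning set).
  P3: blocked at collider Treatment (neither it nor any descendant is in the conditioning set).
  P4: blocked at collider Treatment (neither it nor any descendant is in the conditioning set).
  P5: blocked at collider Treatment (neither it nor any descendant is in the conditioning set).
  P6: blocked at collider Treatment (neither it nor any descendant is in the conditioning set).
  P7: blocked at collider Treatment (neither it nor any descendant is in the conditioning set).
  P8: blocked at collider Treatment (neither it nor any descendant is in the conditioning set).
The empty set is therefore the unique smallest valid set.

{}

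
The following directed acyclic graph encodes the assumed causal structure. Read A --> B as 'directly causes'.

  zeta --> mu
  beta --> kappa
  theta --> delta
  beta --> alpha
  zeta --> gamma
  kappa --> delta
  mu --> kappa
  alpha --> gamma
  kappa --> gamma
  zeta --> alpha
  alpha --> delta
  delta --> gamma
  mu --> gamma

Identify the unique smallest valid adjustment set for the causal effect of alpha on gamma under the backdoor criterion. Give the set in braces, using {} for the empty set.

Variables eligible for adjustment (non-descendants of alpha, excluding alpha and gamma): {beta, kappa, mu, theta, zeta}.
Backdoor paths from alpha to gamma:
  P1: alpha <- zeta -> mu -> kappa -> delta -> gamma
  P2: alpha <- zeta -> mu -> kappa -> gamma
  P3: alpha <- zeta -> mu -> gamma
  P4: alpha <- zeta -> gamma
  P5: alpha <- beta -> kappa <- mu <- zeta -> gamma
  P6: alpha <- beta -> kappa <- mu -> gamma
  P7: alpha <- beta -> kappa -> delta -> gamma
  P8: alpha <- beta -> kappa -> gamma
The empty set is not sufficient: P1 (alpha <- zeta -> mu -> kappa -> delta -> gamma) has no collider blocking it and no conditioned non-collider, so it is open.
Try {beta, zeta}:
  P1: blocked at fork node zeta ∈ conditioning set.
  P2: blocked at fork node zeta ∈ conditioning set.
  P3: blocked at fork node zeta ∈ conditioning set.
  P4: blocked at fork node zeta ∈ conditioning set.
  P5: blocked at fork node beta ∈ conditioning set.
  P6: blocked at fork node beta ∈ conditioning set.
  P7: blocked at fork node beta ∈ conditioning set.
  P8: blocked at fork node beta ∈ conditioning set.
{beta, zeta} contains no descendant of alpha and blocks every backdoor path.
Every element of {beta, zeta} is needed (dropping beta leaves P7 open; dropping zeta leaves P1 open), so no proper subset is valid.
Among all size-2 subsets of the eligible variables, only {beta, zeta} blocks every backdoor path, so it is the unique smallest valid adjustment set.

{beta, zeta}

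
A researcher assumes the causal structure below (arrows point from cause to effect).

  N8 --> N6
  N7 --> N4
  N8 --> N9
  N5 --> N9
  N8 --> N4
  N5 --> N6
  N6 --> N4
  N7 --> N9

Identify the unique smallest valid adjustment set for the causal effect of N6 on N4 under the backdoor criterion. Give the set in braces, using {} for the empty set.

{N8}

Variables eligible for adjustment (non-descendants of N6, excluding N6 and N4): {N5, N7, N8, N9}.
Backdoor paths from N6 to N4:
  P1: N6 <- N5 -> N9 <- N7 -> N4
  P2: N6 <- N5 -> N9 <- N8 -> N4
  P3: N6 <- N8 -> N9 <- N7 -> N4
  P4: N6 <- N8 -> N4
The empty set is not sufficient: P4 (N6 <- N8 -> N4) has no collider blocking it and no conditioned non-collider, so it is open.
Try {N8}:
  P1: blocked at collider N9 (neither it nor any descendant is in the conditioning set).
  P2: blocked at collider N9 (neither it nor any descendant is in the conditioning set).
  P3: blocked at fork node N8 ∈ conditioning set.
  P4: blocked at fork node N8 ∈ conditioning set.
{N8} contains no descendant of N6 and blocks every backdoor path.
No other singleton works — e.g. {N5} leaves P4 open — so {N8} is the unique smallest valid adjustment set.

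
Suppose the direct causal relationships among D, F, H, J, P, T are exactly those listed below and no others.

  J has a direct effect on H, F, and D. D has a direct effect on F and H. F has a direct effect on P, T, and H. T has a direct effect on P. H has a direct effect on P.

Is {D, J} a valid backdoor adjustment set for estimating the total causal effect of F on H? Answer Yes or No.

Yes

Backdoor paths from F to H (paths whose first edge points into F):
  P1: F <- J -> D -> H
  P2: F <- J -> H
  P3: F <- D <- J -> H
  P4: F <- D -> H
Condition 1 (no descendant of F in the set): holds — descendants of F are {H, P, T}; none are in {D, J}.
Condition 2 (every backdoor path blocked by {D, J}):
  P1: blocked at fork node J ∈ conditioning set.
  P2: blocked at fork node J ∈ conditioning set.
  P3: blocked at chain node D ∈ conditioning set.
  P4: blocked at fork node D ∈ conditioning set.
{D, J} satisfies the backdoor criterion.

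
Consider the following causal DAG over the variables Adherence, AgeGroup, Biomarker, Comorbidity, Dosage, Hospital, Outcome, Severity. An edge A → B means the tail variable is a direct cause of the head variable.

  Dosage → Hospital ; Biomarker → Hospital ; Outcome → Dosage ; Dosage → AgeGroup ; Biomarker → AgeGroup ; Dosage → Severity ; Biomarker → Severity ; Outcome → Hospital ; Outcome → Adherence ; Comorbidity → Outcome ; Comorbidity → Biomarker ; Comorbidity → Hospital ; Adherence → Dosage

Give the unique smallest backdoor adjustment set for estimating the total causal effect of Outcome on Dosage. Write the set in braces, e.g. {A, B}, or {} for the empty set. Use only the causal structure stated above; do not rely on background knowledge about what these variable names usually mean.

{}

Variables eligible for adjustment (non-descendants of Outcome, excluding Outcome and Dosage): {Biomarker, Comorbidity}.
Backdoor paths from Outcome to Dosage:
  P1: Outcome <- Comorbidity -> Biomarker -> Hospital <- Dosage
  P2: Outcome <- Comorbidity -> Biomarker -> AgeGroup <- Dosage
  P3: Outcome <- Comorbidity -> Biomarker -> Severity <- Dosage
  P4: Outcome <- Comorbidity -> Hospital <- Biomarker -> AgeGroup <- Dosage
  P5: Outcome <- Comorbidity -> Hospital <- Biomarker -> Severity <- Dosage
  P6: Outcome <- Comorbidity -> Hospital <- Dosage
Each backdoor path contains an unconditioned collider, so every path is already blocked with the empty conditioning set:
  P1: blocked at collider Hospital (neither it nor any descendant is in the conditioning set).
  P2: blocked at collider AgeGroup (neither it nor any descendant is in the conditioning set).
  P3: blocked at collider Severity (neither it nor any descendant is in the conditioning set).
  P4: blocked at collider Hospital (neither it nor any descendant is in the conditioning set).
  P5: blocked at collider Hospital (neither it nor any descendant is in the conditioning set).
  P6: blocked at collider Hospital (neither it nor any descendant is in the conditioning set).
The empty set is therefore the unique smallest valid set.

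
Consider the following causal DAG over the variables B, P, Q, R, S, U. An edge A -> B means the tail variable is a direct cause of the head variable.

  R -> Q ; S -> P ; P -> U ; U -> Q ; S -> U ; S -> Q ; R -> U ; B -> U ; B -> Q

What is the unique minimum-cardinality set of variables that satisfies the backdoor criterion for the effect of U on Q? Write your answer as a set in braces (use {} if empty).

Variables eligible for adjustment (non-descendants of U, excluding U and Q): {B, P, R, S}.
Backdoor paths from U to Q:
  P1: U <- S -> Q
  P2: U <- P <- S -> Q
  P3: U <- B -> Q
  P4: U <- R -> Q
The empty set is not sufficient: P1 (U <- S -> Q) has no collider blocking it and no conditioned non-collider, so it is open.
Try {B, R, S}:
  P1: blocked at fork node S ∈ conditioning set.
  P2: blocked at fork node S ∈ conditioning set.
  P3: blocked at fork node B ∈ conditioning set.
  P4: blocked at fork node R ∈ conditioning set.
{B, R, S} contains no descendant of U and blocks every backdoor path.
Every element of {B, R, S} is needed (dropping B leaves P3 open; dropping R leaves P4 open; dropping S leaves P1 open), so no proper subset is valid.
Among all size-3 subsets of the eligible variables, only {B, R, S} blocks every backdoor path, so it is the unique smallest valid adjustment set.

{B, R, S}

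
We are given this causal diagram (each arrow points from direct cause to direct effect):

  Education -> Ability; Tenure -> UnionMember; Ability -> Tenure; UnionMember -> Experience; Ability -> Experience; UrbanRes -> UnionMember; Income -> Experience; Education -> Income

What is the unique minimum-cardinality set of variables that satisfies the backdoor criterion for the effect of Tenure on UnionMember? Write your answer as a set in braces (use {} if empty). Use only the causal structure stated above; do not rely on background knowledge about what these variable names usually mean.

Variables eligible for adjustment (non-descendants of Tenure, excluding Tenure and UnionMember): {Ability, Education, Income, UrbanRes}.
Backdoor paths from Tenure to UnionMember:
  P1: Tenure <- Ability <- Education -> Income -> Experience <- UnionMember
  P2: Tenure <- Ability -> Experience <- UnionMember
Each backdoor path contains an unconditioned collider, so every path is already blocked with the empty conditioning set:
  P1: blocked at collider Experience (neither it nor any descendant is in the conditioning set).
  P2: blocked at collider Experience (neither it nor any descendant is in the conditioning set).
The empty set is therefore the unique smallest valid set.

{}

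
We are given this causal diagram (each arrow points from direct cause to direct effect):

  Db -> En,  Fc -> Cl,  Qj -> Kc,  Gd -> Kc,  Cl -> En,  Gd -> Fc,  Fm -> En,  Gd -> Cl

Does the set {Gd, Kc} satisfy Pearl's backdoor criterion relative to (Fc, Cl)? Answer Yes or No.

Yes

Backdoor paths from Fc to Cl (paths whose first edge points into Fc):
  P1: Fc <- Gd -> Cl
Condition 1 (no descendant of Fc in the set): holds — descendants of Fc are {Cl, En}; none are in {Gd, Kc}.
Condition 2 (every backdoor path blocked by {Gd, Kc}):
  P1: blocked at fork node Gd ∈ conditioning set.
{Gd, Kc} satisfies the backdoor criterion.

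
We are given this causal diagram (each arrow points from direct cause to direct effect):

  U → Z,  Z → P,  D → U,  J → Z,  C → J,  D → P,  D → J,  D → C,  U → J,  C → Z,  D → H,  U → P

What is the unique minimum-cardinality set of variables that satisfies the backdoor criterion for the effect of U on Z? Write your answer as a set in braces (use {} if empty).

{D}

Variables eligible for adjustment (non-descendants of U, excluding U and Z): {C, D, H}.
Backdoor paths from U to Z:
  P1: U <- D -> C -> J -> Z
  P2: U <- D -> C -> Z
  P3: U <- D -> J <- C -> Z
  P4: U <- D -> J -> Z
  P5: U <- D -> P <- Z
The empty set is not sufficient: P1 (U <- D -> C -> J -> Z) has no collider blocking it and no conditioned non-collider, so it is open.
Try {D}:
  P1: blocked at fork node D ∈ conditioning set.
  P2: blocked at fork node D ∈ conditioning set.
  P3: blocked at fork node D ∈ conditioning set.
  P4: blocked at fork node D ∈ conditioning set.
  P5: blocked at fork node D ∈ conditioning set.
{D} contains no descendant of U and blocks every backdoor path.
No other singleton works — e.g. {C} leaves P4 open — so {D} is the unique smallest valid adjustment set.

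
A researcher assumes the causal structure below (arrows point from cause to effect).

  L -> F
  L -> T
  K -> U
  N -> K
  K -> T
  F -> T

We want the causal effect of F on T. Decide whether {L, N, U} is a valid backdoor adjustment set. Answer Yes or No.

Yes

Backdoor paths from F to T (paths whose first edge points into F):
  P1: F <- L -> T
Condition 1 (no descendant of F in the set): holds — descendants of F are {T}; none are in {L, N, U}.
Condition 2 (every backdoor path blocked by {L, N, U}):
  P1: blocked at fork node L ∈ conditioning set.
{L, N, U} satisfies the backdoor criterion.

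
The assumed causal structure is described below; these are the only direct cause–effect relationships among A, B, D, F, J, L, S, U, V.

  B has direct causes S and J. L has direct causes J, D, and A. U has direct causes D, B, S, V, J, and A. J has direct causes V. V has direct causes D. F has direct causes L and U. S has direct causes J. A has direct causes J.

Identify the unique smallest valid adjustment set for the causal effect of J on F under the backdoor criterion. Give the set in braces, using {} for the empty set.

{V}

Variables eligible for adjustment (non-descendants of J, excluding J and F): {D, V}.
Backdoor paths from J to F:
  P1: J <- V <- D -> U <- A -> L -> F
  P2: J <- V <- D -> U -> F
  P3: J <- V <- D -> L <- A -> U -> F
  P4: J <- V <- D -> L -> F
  P5: J <- V -> U <- D -> L -> F
  P6: J <- V -> U <- A -> L -> F
  P7: J <- V -> U -> F
The empty set is not sufficient: P2 (J <- V <- D -> U -> F) has no collider blocking it and no conditioned non-collider, so it is open.
Try {V}:
  P1: blocked at chain node V ∈ conditioning set.
  P2: blocked at chain node V ∈ conditioning set.
  P3: blocked at chain node V ∈ conditioning set.
  P4: blocked at chain node V ∈ conditioning set.
  P5: blocked at fork node V ∈ conditioning set.
  P6: blocked at fork node V ∈ conditioning set.
  P7: blocked at fork node V ∈ conditioning set.
{V} contains no descendant of J and blocks every backdoor path.
No other singleton works — e.g. {D} leaves P7 open — so {V} is the unique smallest valid adjustment set.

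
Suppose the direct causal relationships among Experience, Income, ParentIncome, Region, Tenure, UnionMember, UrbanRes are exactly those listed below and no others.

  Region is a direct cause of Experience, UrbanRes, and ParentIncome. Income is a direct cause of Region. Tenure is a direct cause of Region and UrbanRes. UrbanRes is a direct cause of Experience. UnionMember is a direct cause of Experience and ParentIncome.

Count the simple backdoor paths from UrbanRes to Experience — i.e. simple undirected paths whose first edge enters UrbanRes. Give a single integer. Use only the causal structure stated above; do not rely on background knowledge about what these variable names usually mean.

A backdoor path from UrbanRes to Experience is any simple undirected path whose first edge points into UrbanRes (i.e. leaves UrbanRes via a parent).
Parents of UrbanRes: {Region, Tenure}.
Enumerating:
  P1: UrbanRes <- Tenure -> Region -> ParentIncome <- UnionMember -> Experience
  P2: UrbanRes <- Tenure -> Region -> Experience
  P3: UrbanRes <- Region -> ParentIncome <- UnionMember -> Experience
  P4: UrbanRes <- Region -> Experience
That exhausts the simple backdoor paths. Count: 4.

4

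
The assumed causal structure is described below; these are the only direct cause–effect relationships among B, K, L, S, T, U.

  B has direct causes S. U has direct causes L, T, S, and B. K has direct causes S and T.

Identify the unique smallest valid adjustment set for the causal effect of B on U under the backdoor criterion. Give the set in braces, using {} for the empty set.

{S}

Variables eligible for adjustment (non-descendants of B, excluding B and U): {K, L, S, T}.
Backdoor paths from B to U:
  P1: B <- S -> K <- T -> U
  P2: B <- S -> U
The empty set is not sufficient: P2 (B <- S -> U) has no collider blocking it and no conditioned non-collider, so it is open.
Try {S}:
  P1: blocked at fork node S ∈ conditioning set.
  P2: blocked at fork node S ∈ conditioning set.
{S} contains no descendant of B and blocks every backdoor path.
No other singleton works — e.g. {L} leaves P2 open — so {S} is the unique smallest valid adjustment set.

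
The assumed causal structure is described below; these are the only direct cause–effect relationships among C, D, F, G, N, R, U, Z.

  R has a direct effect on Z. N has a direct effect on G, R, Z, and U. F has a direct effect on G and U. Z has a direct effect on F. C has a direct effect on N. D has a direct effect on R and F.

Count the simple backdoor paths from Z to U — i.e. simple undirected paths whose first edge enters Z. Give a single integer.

A backdoor path from Z to U is any simple undirected path whose first edge points into Z (i.e. leaves Z via a parent).
Parents of Z: {N, R}.
Enumerating:
  P1: Z <- N -> R <- D -> F -> U
  P2: Z <- N -> G <- F -> U
  P3: Z <- N -> U
  P4: Z <- R <- D -> F -> G <- N -> U
  P5: Z <- R <- D -> F -> U
  P6: Z <- R <- N -> G <- F -> U
  P7: Z <- R <- N -> U
That exhausts the simple backdoor paths. Count: 7.

7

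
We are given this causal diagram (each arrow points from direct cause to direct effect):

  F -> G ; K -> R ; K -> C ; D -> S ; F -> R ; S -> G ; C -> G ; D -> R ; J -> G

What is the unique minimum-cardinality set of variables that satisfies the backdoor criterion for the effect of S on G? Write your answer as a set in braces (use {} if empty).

Variables eligible for adjustment (non-descendants of S, excluding S and G): {C, D, F, J, K, R}.
Backdoor paths from S to G:
  P1: S <- D -> R <- F -> G
  P2: S <- D -> R <- K -> C -> G
Each backdoor path contains an unconditioned collider, so every path is already blocked with the empty conditioning set:
  P1: blocked at collider R (neither it nor any descendant is in the conditioning set).
  P2: blocked at collider R (neither it nor any descendant is in the conditioning set).
The empty set is therefore the unique smallest valid set.

{}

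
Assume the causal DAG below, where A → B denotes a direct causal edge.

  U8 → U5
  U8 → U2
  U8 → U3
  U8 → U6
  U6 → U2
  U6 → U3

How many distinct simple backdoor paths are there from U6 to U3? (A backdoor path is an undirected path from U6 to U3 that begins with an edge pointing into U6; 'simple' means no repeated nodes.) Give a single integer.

1

A backdoor path from U6 to U3 is any simple undirected path whose first edge points into U6 (i.e. leaves U6 via a parent).
Parents of U6: {U8}.
Enumerating:
  P1: U6 <- U8 -> U3
That exhausts the simple backdoor paths. Count: 1.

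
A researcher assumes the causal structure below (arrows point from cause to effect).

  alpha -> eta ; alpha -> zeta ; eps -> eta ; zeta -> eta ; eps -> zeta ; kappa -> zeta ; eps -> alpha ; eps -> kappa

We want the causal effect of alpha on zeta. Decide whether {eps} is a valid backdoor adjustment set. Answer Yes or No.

Yes

Backdoor paths from alpha to zeta (paths whose first edge points into alpha):
  P1: alpha <- eps -> kappa -> zeta
  P2: alpha <- eps -> zeta
  P3: alpha <- eps -> eta <- zeta
Condition 1 (no descendant of alpha in the set): holds — descendants of alpha are {eta, zeta}; none are in {eps}.
Condition 2 (every backdoor path blocked by {eps}):
  P1: blocked at fork node eps ∈ conditioning set.
  P2: blocked at fork node eps ∈ conditioning set.
  P3: blocked at fork node eps ∈ conditioning set.
{eps} satisfies the backdoor criterion.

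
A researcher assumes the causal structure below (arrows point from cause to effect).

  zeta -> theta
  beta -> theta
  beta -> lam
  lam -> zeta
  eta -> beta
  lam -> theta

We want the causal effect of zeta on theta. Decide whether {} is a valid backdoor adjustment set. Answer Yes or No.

No

Backdoor paths from zeta to theta (paths whose first edge points into zeta):
  P1: zeta <- lam <- beta -> theta
  P2: zeta <- lam -> theta
Condition 1 (no descendant of zeta in the set): holds — descendants of zeta are {theta}; none are in {}.
Condition 2 (every backdoor path blocked by {}):
  P1: open — no interior node is in the conditioning set.
  P2: open — no interior node is in the conditioning set.
{} does not satisfy the backdoor criterion.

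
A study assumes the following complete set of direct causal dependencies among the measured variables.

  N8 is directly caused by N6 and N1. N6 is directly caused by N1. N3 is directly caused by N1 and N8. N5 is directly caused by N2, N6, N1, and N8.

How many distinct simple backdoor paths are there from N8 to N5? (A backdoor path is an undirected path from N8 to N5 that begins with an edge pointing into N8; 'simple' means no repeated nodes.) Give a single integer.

A backdoor path from N8 to N5 is any simple undirected path whose first edge points into N8 (i.e. leaves N8 via a parent).
Parents of N8: {N1, N6}.
Enumerating:
  P1: N8 <- N1 -> N6 -> N5
  P2: N8 <- N1 -> N5
  P3: N8 <- N6 <- N1 -> N5
  P4: N8 <- N6 -> N5
That exhausts the simple backdoor paths. Count: 4.

4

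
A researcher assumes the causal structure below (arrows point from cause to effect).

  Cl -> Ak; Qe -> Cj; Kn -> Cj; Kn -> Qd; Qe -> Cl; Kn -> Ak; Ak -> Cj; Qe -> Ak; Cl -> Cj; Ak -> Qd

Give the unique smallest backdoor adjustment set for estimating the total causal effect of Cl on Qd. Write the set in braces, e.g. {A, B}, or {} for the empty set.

Variables eligible for adjustment (non-descendants of Cl, excluding Cl and Qd): {Kn, Qe}.
Backdoor paths from Cl to Qd:
  P1: Cl <- Qe -> Ak <- Kn -> Qd
  P2: Cl <- Qe -> Ak -> Qd
  P3: Cl <- Qe -> Ak -> Cj <- Kn -> Qd
  P4: Cl <- Qe -> Cj <- Kn -> Ak -> Qd
  P5: Cl <- Qe -> Cj <- Kn -> Qd
  P6: Cl <- Qe -> Cj <- Ak <- Kn -> Qd
  P7: Cl <- Qe -> Cj <- Ak -> Qd
The empty set is not sufficient: P2 (Cl <- Qe -> Ak -> Qd) has no collider blocking it and no conditioned non-collider, so it is open.
Try {Qe}:
  P1: blocked at fork node Qe ∈ conditioning set.
  P2: blocked at fork node Qe ∈ conditioning set.
  P3: blocked at fork node Qe ∈ conditioning set.
  P4: blocked at fork node Qe ∈ conditioning set.
  P5: blocked at fork node Qe ∈ conditioning set.
  P6: blocked at fork node Qe ∈ conditioning set.
  P7: blocked at fork node Qe ∈ conditioning set.
{Qe} contains no descendant of Cl and blocks every backdoor path.
No other singleton works — e.g. {Kn} leaves P2 open — so {Qe} is the unique smallest valid adjustment set.

{Qe}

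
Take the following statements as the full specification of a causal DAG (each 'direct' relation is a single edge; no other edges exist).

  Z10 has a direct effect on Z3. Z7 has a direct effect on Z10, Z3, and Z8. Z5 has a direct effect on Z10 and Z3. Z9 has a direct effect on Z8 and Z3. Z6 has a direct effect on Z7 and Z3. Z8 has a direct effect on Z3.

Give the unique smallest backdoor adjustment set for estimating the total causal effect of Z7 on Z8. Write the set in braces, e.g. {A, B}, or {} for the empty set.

{}

Variables eligible for adjustment (non-descendants of Z7, excluding Z7 and Z8): {Z5, Z6, Z9}.
Backdoor paths from Z7 to Z8:
  P1: Z7 <- Z6 -> Z3 <- Z9 -> Z8
  P2: Z7 <- Z6 -> Z3 <- Z8
Each backdoor path contains an unconditioned collider, so every path is already blocked with the empty conditioning set:
  P1: blocked at collider Z3 (neither it nor any descendant is in the conditioning set).
  P2: blocked at collider Z3 (neither it nor any descendant is in the conditioning set).
The empty set is therefore the unique smallest valid set.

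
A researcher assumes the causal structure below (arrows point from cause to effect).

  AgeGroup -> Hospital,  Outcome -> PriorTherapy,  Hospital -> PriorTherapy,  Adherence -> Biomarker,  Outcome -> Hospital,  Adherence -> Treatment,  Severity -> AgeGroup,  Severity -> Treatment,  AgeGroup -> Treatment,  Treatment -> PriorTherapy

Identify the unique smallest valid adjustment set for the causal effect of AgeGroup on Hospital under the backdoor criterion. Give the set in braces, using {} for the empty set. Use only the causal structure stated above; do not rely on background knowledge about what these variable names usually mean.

{}

Variables eligible for adjustment (non-descendants of AgeGroup, excluding AgeGroup and Hospital): {Adherence, Biomarker, Outcome, Severity}.
Backdoor paths from AgeGroup to Hospital:
  P1: AgeGroup <- Severity -> Treatment -> PriorTherapy <- Outcome -> Hospital
  P2: AgeGroup <- Severity -> Treatment -> PriorTherapy <- Hospital
Each backdoor path contains an unconditioned collider, so every path is already blocked with the empty conditioning set:
  P1: blocked at collider PriorTherapy (neither it nor any descendant is in the conditioning set).
  P2: blocked at collider PriorTherapy (neither it nor any descendant is in the conditioning set).
The empty set is therefore the unique smallest valid set.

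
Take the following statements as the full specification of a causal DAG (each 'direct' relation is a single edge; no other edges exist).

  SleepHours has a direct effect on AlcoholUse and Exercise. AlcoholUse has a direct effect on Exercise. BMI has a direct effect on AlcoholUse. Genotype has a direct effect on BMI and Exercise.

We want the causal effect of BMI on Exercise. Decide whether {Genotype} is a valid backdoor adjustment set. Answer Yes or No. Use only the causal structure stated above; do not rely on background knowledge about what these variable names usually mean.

Backdoor paths from BMI to Exercise (paths whose first edge points into BMI):
  P1: BMI <- Genotype -> Exercise
Condition 1 (no descendant of BMI in the set): holds — descendants of BMI are {AlcoholUse, Exercise}; none are in {Genotype}.
Condition 2 (every backdoor path blocked by {Genotype}):
  P1: blocked at fork node Genotype ∈ conditioning set.
{Genotype} satisfies the backdoor criterion.

Yes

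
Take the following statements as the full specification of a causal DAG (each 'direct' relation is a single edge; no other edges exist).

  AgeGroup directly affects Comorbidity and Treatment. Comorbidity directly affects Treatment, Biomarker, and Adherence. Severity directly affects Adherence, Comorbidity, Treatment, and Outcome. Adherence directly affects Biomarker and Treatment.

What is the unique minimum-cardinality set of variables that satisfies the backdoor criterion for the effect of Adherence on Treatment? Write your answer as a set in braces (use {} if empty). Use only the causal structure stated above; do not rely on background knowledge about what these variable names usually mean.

Variables eligible for adjustment (non-descendants of Adherence, excluding Adherence and Treatment): {AgeGroup, Comorbidity, Outcome, Severity}.
Backdoor paths from Adherence to Treatment:
  P1: Adherence <- Severity -> Comorbidity <- AgeGroup -> Treatment
  P2: Adherence <- Severity -> Comorbidity -> Treatment
  P3: Adherence <- Severity -> Treatment
  P4: Adherence <- Comorbidity <- AgeGroup -> Treatment
  P5: Adherence <- Comorbidity <- Severity -> Treatment
  P6: Adherence <- Comorbidity -> Treatment
The empty set is not sufficient: P2 (Adherence <- Severity -> Comorbidity -> Treatment) has no collider blocking it and no conditioned non-collider, so it is open.
Try {Comorbidity, Severity}:
  P1: blocked at fork node Severity ∈ conditioning set.
  P2: blocked at fork node Severity ∈ conditioning set.
  P3: blocked at fork node Severity ∈ conditioning set.
  P4: blocked at chain node Comorbidity ∈ conditioning set.
  P5: blocked at chain node Comorbidity ∈ conditioning set.
  P6: blocked at fork node Comorbidity ∈ conditioning set.
{Comorbidity, Severity} contains no descendant of Adherence and blocks every backdoor path.
Every element of {Comorbidity, Severity} is needed (dropping Comorbidity leaves P4 open; dropping Severity leaves P1 open), so no proper subset is valid.
Among all size-2 subsets of the eligible variables, only {Comorbidity, Severity} blocks every backdoor path, so it is the unique smallest valid adjustment set.

{Comorbidity, Severity}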